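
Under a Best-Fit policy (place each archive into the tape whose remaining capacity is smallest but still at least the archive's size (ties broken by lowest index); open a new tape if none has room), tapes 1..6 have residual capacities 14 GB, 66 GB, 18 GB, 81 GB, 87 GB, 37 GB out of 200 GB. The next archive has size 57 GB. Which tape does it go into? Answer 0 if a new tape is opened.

Tapes with room: tape 2 (66 GB), tape 4 (81 GB), tape 5 (87 GB).
Tightest fit is tape 2 with 66 GB free.

2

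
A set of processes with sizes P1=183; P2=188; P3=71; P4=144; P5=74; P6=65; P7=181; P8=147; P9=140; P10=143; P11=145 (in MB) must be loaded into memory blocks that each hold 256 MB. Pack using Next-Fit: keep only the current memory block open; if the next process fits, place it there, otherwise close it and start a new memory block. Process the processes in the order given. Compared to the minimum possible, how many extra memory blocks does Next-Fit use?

1

Next-Fit: [183] [188] [71,144] [74,65] [181] [147] [140] [143] [145] → 9 memory blocks.
8 processes exceed 128 MB (half the capacity), and no two of those can share a memory block, so at least 8 memory blocks are needed.
An optimal packing achieves that bound: [188,65] [183,71] [181,74] [147] [145] [144] [143] [140] → 8 memory blocks.
Excess: 9 − 8 = 1.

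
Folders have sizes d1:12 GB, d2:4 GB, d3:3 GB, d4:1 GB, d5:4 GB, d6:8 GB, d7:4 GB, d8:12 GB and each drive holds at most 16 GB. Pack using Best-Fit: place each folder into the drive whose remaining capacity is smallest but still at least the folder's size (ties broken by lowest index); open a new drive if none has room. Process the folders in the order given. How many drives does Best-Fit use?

3

d1 (12 GB) → drive 1 (remaining 4 GB)
d2 (4 GB) → drive 1 (remaining 0 GB)
d3 (3 GB) → drive 2 (remaining 13 GB)
d4 (1 GB) → drive 2 (remaining 12 GB)
d5 (4 GB) → drive 2 (remaining 8 GB)
d6 (8 GB) → drive 2 (remaining 0 GB)
d7 (4 GB) → drive 3 (remaining 12 GB)
d8 (12 GB) → drive 3 (remaining 0 GB)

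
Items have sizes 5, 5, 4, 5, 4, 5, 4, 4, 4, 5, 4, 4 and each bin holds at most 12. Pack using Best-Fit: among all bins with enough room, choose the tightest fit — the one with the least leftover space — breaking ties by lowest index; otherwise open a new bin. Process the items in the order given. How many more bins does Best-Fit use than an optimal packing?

Best-Fit: [5,5] [4,5] [4,5] [4,4,4] [5,4] [4] → 6 bins.
Total size 53; any packing needs at least ⌈53/12⌉ = 5 bins.
An optimal packing achieves that bound: [5,5] [5,5] [5,4] [4,4,4] [4,4,4] → 5 bins.
Excess: 6 − 5 = 1.

1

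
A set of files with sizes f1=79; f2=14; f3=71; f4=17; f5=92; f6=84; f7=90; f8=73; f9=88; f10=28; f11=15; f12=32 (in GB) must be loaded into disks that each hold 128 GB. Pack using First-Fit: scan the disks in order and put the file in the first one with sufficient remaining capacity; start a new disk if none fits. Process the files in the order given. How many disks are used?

7

Put f1 (79 GB) in disk 1; 49 GB remain.
Put f2 (14 GB) in disk 1; 35 GB remain.
Put f3 (71 GB) in disk 2; 57 GB remain.
Put f4 (17 GB) in disk 1; 18 GB remain.
Put f5 (92 GB) in disk 3; 36 GB remain.
Put f6 (84 GB) in disk 4; 44 GB remain.
Put f7 (90 GB) in disk 5; 38 GB remain.
Put f8 (73 GB) in disk 6; 55 GB remain.
Put f9 (88 GB) in disk 7; 40 GB remain.
Put f10 (28 GB) in disk 2; 29 GB remain.
Put f11 (15 GB) in disk 1; 3 GB remain.
Put f12 (32 GB) in disk 3; 4 GB remain.
Final disks: [79,14,17,15] [71,28] [92,32] [84] [90] [73] [88].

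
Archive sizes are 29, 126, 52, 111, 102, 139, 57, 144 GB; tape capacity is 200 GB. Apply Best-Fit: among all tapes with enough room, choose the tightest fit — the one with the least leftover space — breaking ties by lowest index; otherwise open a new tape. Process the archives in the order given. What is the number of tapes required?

5

Put 29 GB in tape 1; 171 GB remain.
Put 126 GB in tape 1; 45 GB remain.
Put 52 GB in tape 2; 148 GB remain.
Put 111 GB in tape 2; 37 GB remain.
Put 102 GB in tape 3; 98 GB remain.
Put 139 GB in tape 4; 61 GB remain.
Put 57 GB in tape 4; 4 GB remain.
Put 144 GB in tape 5; 56 GB remain.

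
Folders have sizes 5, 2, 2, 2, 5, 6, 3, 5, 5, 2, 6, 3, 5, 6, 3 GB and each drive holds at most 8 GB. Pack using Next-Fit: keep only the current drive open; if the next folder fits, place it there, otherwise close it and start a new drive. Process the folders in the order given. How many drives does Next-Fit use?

10

drive 1: place 5 GB, 3 GB left
drive 1: place 2 GB, 1 GB left
drive 2: place 2 GB, 6 GB left
drive 2: place 2 GB, 4 GB left
drive 3: place 5 GB, 3 GB left
drive 4: place 6 GB, 2 GB left
drive 5: place 3 GB, 5 GB left
drive 5: place 5 GB, 0 GB left
drive 6: place 5 GB, 3 GB left
drive 6: place 2 GB, 1 GB left
drive 7: place 6 GB, 2 GB left
drive 8: place 3 GB, 5 GB left
drive 8: place 5 GB, 0 GB left
drive 9: place 6 GB, 2 GB left
drive 10: place 3 GB, 5 GB left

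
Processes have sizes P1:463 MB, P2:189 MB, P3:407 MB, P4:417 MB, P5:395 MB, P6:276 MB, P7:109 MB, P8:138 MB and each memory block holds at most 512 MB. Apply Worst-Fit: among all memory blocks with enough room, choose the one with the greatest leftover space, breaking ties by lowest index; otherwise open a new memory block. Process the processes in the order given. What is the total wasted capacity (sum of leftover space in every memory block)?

678

P1 (463 MB) → memory block 1 (remaining 49 MB)
P2 (189 MB) → memory block 2 (remaining 323 MB)
P3 (407 MB) → memory block 3 (remaining 105 MB)
P4 (417 MB) → memory block 4 (remaining 95 MB)
P5 (395 MB) → memory block 5 (remaining 117 MB)
P6 (276 MB) → memory block 2 (remaining 47 MB)
P7 (109 MB) → memory block 5 (remaining 8 MB)
P8 (138 MB) → memory block 6 (remaining 374 MB)
6 memory blocks × 512 MB = 3072 MB; used 2394 MB; unused 678 MB.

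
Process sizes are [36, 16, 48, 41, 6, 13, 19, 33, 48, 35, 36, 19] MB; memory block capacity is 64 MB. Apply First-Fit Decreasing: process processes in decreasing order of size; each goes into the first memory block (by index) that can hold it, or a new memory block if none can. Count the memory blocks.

Sorted descending: 48, 48, 41, 36, 36, 35, 33, 19, 19, 16, 13, 6.
48 MB → memory block 1 (remaining 16 MB)
48 MB → memory block 2 (remaining 16 MB)
41 MB → memory block 3 (remaining 23 MB)
36 MB → memory block 4 (remaining 28 MB)
36 MB → memory block 5 (remaining 28 MB)
35 MB → memory block 6 (remaining 29 MB)
33 MB → memory block 7 (remaining 31 MB)
19 MB → memory block 3 (remaining 4 MB)
19 MB → memory block 4 (remaining 9 MB)
16 MB → memory block 1 (remaining 0 MB)
13 MB → memory block 2 (remaining 3 MB)
6 MB → memory block 4 (remaining 3 MB)

7 memory blocks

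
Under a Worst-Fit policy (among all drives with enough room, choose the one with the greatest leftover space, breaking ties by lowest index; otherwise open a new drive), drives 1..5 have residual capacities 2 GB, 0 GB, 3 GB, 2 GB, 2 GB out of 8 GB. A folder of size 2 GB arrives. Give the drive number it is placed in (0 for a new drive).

Drives with room: drive 1 (2 GB), drive 3 (3 GB), drive 4 (2 GB), drive 5 (2 GB).
Most room is drive 3 with 3 GB free.

3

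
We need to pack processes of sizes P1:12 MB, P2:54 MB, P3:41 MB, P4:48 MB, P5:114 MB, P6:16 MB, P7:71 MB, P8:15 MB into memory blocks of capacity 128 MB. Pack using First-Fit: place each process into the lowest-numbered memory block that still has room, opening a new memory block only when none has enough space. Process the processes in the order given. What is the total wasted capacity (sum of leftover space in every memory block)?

memory block 1: place P1 (12 MB), 116 MB left
memory block 1: place P2 (54 MB), 62 MB left
memory block 1: place P3 (41 MB), 21 MB left
memory block 2: place P4 (48 MB), 80 MB left
memory block 3: place P5 (114 MB), 14 MB left
memory block 1: place P6 (16 MB), 5 MB left
memory block 2: place P7 (71 MB), 9 MB left
memory block 4: place P8 (15 MB), 113 MB left
4 memory blocks × 128 MB = 512 MB; used 371 MB; unused 141 MB.

141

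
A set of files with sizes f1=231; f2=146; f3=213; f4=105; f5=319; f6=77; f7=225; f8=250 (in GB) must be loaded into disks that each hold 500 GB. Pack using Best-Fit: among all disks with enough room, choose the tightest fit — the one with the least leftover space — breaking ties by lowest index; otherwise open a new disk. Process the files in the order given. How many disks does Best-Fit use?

4 disks

Put f1 (231 GB) in disk 1; 269 GB remain.
Put f2 (146 GB) in disk 1; 123 GB remain.
Put f3 (213 GB) in disk 2; 287 GB remain.
Put f4 (105 GB) in disk 1; 18 GB remain.
Put f5 (319 GB) in disk 3; 181 GB remain.
Put f6 (77 GB) in disk 3; 104 GB remain.
Put f7 (225 GB) in disk 2; 62 GB remain.
Put f8 (250 GB) in disk 4; 250 GB remain.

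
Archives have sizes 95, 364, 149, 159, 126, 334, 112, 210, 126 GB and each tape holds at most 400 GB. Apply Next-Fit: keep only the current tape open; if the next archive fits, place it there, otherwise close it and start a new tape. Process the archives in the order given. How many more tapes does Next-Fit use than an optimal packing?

Next-Fit: [95] [364] [149,159] [126] [334] [112,210] [126] → 7 tapes.
Total size 1675 GB; any packing needs at least ⌈1675/400⌉ = 5 tapes.
An optimal packing achieves that bound: [364] [334] [210,159] [149,126,112] [126,95] → 5 tapes.
Excess: 7 − 5 = 2.

2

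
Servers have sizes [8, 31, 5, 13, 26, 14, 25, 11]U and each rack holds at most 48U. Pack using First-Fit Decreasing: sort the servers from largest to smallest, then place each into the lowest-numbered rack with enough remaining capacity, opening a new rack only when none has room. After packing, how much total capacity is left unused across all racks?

Sorted descending: 31, 26, 25, 14, 13, 11, 8, 5.
Put 31U in rack 1; 17U remain.
Put 26U in rack 2; 22U remain.
Put 25U in rack 3; 23U remain.
Put 14U in rack 1; 3U remain.
Put 13U in rack 2; 9U remain.
Put 11U in rack 3; 12U remain.
Put 8U in rack 2; 1U remain.
Put 5U in rack 3; 7U remain.
3 racks × 48U = 144U; used 133U; unused 11U.

11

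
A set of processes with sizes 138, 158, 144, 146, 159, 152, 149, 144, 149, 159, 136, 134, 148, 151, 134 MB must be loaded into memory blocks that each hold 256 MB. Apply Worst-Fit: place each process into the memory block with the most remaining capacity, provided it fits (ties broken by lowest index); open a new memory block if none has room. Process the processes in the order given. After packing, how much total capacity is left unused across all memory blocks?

138 MB → memory block 1 (remaining 118 MB)
158 MB → memory block 2 (remaining 98 MB)
144 MB → memory block 3 (remaining 112 MB)
146 MB → memory block 4 (remaining 110 MB)
159 MB → memory block 5 (remaining 97 MB)
152 MB → memory block 6 (remaining 104 MB)
149 MB → memory block 7 (remaining 107 MB)
144 MB → memory block 8 (remaining 112 MB)
149 MB → memory block 9 (remaining 107 MB)
159 MB → memory block 10 (remaining 97 MB)
136 MB → memory block 11 (remaining 120 MB)
134 MB → memory block 12 (remaining 122 MB)
148 MB → memory block 13 (remaining 108 MB)
151 MB → memory block 14 (remaining 105 MB)
134 MB → memory block 15 (remaining 122 MB)
15 memory blocks × 256 MB = 3840 MB; used 2201 MB; unused 1639 MB.

1639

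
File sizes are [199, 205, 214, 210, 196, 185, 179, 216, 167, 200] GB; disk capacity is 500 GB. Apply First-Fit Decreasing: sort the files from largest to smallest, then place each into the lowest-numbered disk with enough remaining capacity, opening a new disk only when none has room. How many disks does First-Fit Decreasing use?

5 disks

Sorted descending: 216, 214, 210, 205, 200, 199, 196, 185, 179, 167.
disk 1: place 216 GB, 284 GB left
disk 1: place 214 GB, 70 GB left
disk 2: place 210 GB, 290 GB left
disk 2: place 205 GB, 85 GB left
disk 3: place 200 GB, 300 GB left
disk 3: place 199 GB, 101 GB left
disk 4: place 196 GB, 304 GB left
disk 4: place 185 GB, 119 GB left
disk 5: place 179 GB, 321 GB left
disk 5: place 167 GB, 154 GB left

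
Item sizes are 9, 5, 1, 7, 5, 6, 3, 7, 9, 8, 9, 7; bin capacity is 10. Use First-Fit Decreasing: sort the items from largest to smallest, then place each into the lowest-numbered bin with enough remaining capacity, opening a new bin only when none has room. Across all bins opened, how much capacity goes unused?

Sorted descending: 9, 9, 9, 8, 7, 7, 7, 6, 5, 5, 3, 1.
Put 9 in bin 1; 1 remain.
Put 9 in bin 2; 1 remain.
Put 9 in bin 3; 1 remain.
Put 8 in bin 4; 2 remain.
Put 7 in bin 5; 3 remain.
Put 7 in bin 6; 3 remain.
Put 7 in bin 7; 3 remain.
Put 6 in bin 8; 4 remain.
Put 5 in bin 9; 5 remain.
Put 5 in bin 9; 0 remain.
Put 3 in bin 5; 0 remain.
Put 1 in bin 1; 0 remain.
9 bins × 10 = 90; used 76; unused 14.

14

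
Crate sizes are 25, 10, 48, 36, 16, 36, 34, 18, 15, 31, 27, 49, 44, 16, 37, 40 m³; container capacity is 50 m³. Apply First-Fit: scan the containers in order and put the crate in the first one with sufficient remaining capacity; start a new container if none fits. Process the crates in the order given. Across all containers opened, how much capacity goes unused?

68

Put 25 m³ in container 1; 25 m³ remain.
Put 10 m³ in container 1; 15 m³ remain.
Put 48 m³ in container 2; 2 m³ remain.
Put 36 m³ in container 3; 14 m³ remain.
Put 16 m³ in container 4; 34 m³ remain.
Put 36 m³ in container 5; 14 m³ remain.
Put 34 m³ in container 4; 0 m³ remain.
Put 18 m³ in container 6; 32 m³ remain.
Put 15 m³ in container 1; 0 m³ remain.
Put 31 m³ in container 6; 1 m³ remain.
Put 27 m³ in container 7; 23 m³ remain.
Put 49 m³ in container 8; 1 m³ remain.
Put 44 m³ in container 9; 6 m³ remain.
Put 16 m³ in container 7; 7 m³ remain.
Put 37 m³ in container 10; 13 m³ remain.
Put 40 m³ in container 11; 10 m³ remain.
11 containers × 50 m³ = 550 m³; used 482 m³; unused 68 m³.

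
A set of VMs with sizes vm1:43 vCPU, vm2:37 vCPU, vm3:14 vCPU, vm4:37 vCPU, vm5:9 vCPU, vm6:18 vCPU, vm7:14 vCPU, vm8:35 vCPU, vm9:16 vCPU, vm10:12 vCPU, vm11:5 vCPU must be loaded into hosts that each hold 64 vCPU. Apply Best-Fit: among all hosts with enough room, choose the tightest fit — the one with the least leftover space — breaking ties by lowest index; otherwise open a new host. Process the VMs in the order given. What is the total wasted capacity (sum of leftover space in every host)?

16

host 1: place vm1 (43 vCPU), 21 vCPU left
host 2: place vm2 (37 vCPU), 27 vCPU left
host 1: place vm3 (14 vCPU), 7 vCPU left
host 3: place vm4 (37 vCPU), 27 vCPU left
host 2: place vm5 (9 vCPU), 18 vCPU left
host 2: place vm6 (18 vCPU), 0 vCPU left
host 3: place vm7 (14 vCPU), 13 vCPU left
host 4: place vm8 (35 vCPU), 29 vCPU left
host 4: place vm9 (16 vCPU), 13 vCPU left
host 3: place vm10 (12 vCPU), 1 vCPU left
host 1: place vm11 (5 vCPU), 2 vCPU left
4 hosts × 64 vCPU = 256 vCPU; used 240 vCPU; unused 16 vCPU.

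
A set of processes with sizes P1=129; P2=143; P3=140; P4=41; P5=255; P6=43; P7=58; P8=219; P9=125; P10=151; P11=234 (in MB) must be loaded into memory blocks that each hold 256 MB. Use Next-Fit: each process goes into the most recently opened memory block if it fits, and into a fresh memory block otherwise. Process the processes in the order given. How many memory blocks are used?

memory block 1: place P1 (129 MB), 127 MB left
memory block 2: place P2 (143 MB), 113 MB left
memory block 3: place P3 (140 MB), 116 MB left
memory block 3: place P4 (41 MB), 75 MB left
memory block 4: place P5 (255 MB), 1 MB left
memory block 5: place P6 (43 MB), 213 MB left
memory block 5: place P7 (58 MB), 155 MB left
memory block 6: place P8 (219 MB), 37 MB left
memory block 7: place P9 (125 MB), 131 MB left
memory block 8: place P10 (151 MB), 105 MB left
memory block 9: place P11 (234 MB), 22 MB left
Final memory blocks: [129] [143] [140,41] [255] [43,58] [219] [125] [151] [234].

9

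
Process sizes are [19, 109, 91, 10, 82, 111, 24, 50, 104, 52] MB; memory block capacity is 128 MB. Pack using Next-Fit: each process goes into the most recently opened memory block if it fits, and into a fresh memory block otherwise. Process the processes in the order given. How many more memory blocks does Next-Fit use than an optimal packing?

1

Next-Fit: [19,109] [91,10] [82] [111] [24,50] [104] [52] → 7 memory blocks.
Total size 652 MB; any packing needs at least ⌈652/128⌉ = 6 memory blocks.
An optimal packing achieves that bound: [111,10] [109,19] [104,24] [91] [82] [52,50] → 6 memory blocks.
Excess: 7 − 6 = 1.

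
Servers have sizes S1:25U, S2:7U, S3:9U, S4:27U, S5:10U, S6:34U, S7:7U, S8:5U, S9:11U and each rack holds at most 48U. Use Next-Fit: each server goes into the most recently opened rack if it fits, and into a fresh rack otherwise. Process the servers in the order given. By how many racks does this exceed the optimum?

Next-Fit: [25,7,9] [27,10] [34,7,5] [11] → 4 racks.
Total size 135U; any packing needs at least ⌈135/48⌉ = 3 racks.
An optimal packing achieves that bound: [34,11] [27,10,9] [25,7,7,5] → 3 racks.
Excess: 4 − 3 = 1.

1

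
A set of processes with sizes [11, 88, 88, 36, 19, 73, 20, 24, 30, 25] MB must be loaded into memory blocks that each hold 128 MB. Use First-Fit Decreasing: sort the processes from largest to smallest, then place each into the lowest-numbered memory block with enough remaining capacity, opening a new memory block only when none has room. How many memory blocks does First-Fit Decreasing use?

4

Sorted descending: 88, 88, 73, 36, 30, 25, 24, 20, 19, 11.
88 MB → memory block 1 (remaining 40 MB)
88 MB → memory block 2 (remaining 40 MB)
73 MB → memory block 3 (remaining 55 MB)
36 MB → memory block 1 (remaining 4 MB)
30 MB → memory block 2 (remaining 10 MB)
25 MB → memory block 3 (remaining 30 MB)
24 MB → memory block 3 (remaining 6 MB)
20 MB → memory block 4 (remaining 108 MB)
19 MB → memory block 4 (remaining 89 MB)
11 MB → memory block 4 (remaining 78 MB)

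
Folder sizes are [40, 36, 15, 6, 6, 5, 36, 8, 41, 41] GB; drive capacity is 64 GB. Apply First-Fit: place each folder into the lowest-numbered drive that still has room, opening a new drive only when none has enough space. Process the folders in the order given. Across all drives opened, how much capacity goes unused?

drive 1: place 40 GB, 24 GB left
drive 2: place 36 GB, 28 GB left
drive 1: place 15 GB, 9 GB left
drive 1: place 6 GB, 3 GB left
drive 2: place 6 GB, 22 GB left
drive 2: place 5 GB, 17 GB left
drive 3: place 36 GB, 28 GB left
drive 2: place 8 GB, 9 GB left
drive 4: place 41 GB, 23 GB left
drive 5: place 41 GB, 23 GB left
5 drives × 64 GB = 320 GB; used 234 GB; unused 86 GB.

86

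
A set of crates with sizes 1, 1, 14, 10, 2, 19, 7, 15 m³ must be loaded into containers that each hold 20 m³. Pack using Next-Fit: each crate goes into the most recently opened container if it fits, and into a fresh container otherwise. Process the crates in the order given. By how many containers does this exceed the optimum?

1

Next-Fit: [1,1,14] [10,2] [19] [7] [15] → 5 containers.
Total size 69 m³; any packing needs at least ⌈69/20⌉ = 4 containers.
An optimal packing achieves that bound: [19,1] [15,2,1] [14] [10,7] → 4 containers.
Excess: 5 − 4 = 1.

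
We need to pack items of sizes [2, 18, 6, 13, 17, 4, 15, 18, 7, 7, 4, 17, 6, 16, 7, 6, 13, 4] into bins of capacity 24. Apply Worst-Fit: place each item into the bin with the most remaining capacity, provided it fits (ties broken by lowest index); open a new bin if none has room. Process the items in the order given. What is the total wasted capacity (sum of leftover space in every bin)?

Put 2 in bin 1; 22 remain.
Put 18 in bin 1; 4 remain.
Put 6 in bin 2; 18 remain.
Put 13 in bin 2; 5 remain.
Put 17 in bin 3; 7 remain.
Put 4 in bin 3; 3 remain.
Put 15 in bin 4; 9 remain.
Put 18 in bin 5; 6 remain.
Put 7 in bin 4; 2 remain.
Put 7 in bin 6; 17 remain.
Put 4 in bin 6; 13 remain.
Put 17 in bin 7; 7 remain.
Put 6 in bin 6; 7 remain.
Put 16 in bin 8; 8 remain.
Put 7 in bin 8; 1 remain.
Put 6 in bin 6; 1 remain.
Put 13 in bin 9; 11 remain.
Put 4 in bin 9; 7 remain.
9 bins × 24 = 216; used 180; unused 36.

36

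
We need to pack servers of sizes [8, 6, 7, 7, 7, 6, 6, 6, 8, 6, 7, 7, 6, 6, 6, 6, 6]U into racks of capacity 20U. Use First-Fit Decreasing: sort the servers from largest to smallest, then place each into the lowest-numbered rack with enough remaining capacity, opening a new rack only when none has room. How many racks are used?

Sorted descending: 8, 8, 7, 7, 7, 7, 7, 6, 6, 6, 6, 6, 6, 6, 6, 6, 6.
8U → rack 1 (remaining 12U)
8U → rack 1 (remaining 4U)
7U → rack 2 (remaining 13U)
7U → rack 2 (remaining 6U)
7U → rack 3 (remaining 13U)
7U → rack 3 (remaining 6U)
7U → rack 4 (remaining 13U)
6U → rack 2 (remaining 0U)
6U → rack 3 (remaining 0U)
6U → rack 4 (remaining 7U)
6U → rack 4 (remaining 1U)
6U → rack 5 (remaining 14U)
6U → rack 5 (remaining 8U)
6U → rack 5 (remaining 2U)
6U → rack 6 (remaining 14U)
6U → rack 6 (remaining 8U)
6U → rack 6 (remaining 2U)

6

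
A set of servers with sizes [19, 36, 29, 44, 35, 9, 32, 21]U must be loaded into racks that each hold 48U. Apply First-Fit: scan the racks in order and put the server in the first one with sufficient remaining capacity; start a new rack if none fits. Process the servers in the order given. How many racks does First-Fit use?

6 racks

rack 1: place 19U, 29U left
rack 2: place 36U, 12U left
rack 1: place 29U, 0U left
rack 3: place 44U, 4U left
rack 4: place 35U, 13U left
rack 2: place 9U, 3U left
rack 5: place 32U, 16U left
rack 6: place 21U, 27U left
Final racks: [19,29] [36,9] [44] [35] [32] [21].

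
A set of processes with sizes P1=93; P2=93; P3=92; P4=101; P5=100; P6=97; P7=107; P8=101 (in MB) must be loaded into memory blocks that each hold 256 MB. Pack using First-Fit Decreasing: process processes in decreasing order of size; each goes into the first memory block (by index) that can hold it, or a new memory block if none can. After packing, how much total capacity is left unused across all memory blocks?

Sorted descending: 107, 101, 101, 100, 97, 93, 93, 92.
memory block 1: place 107 MB, 149 MB left
memory block 1: place 101 MB, 48 MB left
memory block 2: place 101 MB, 155 MB left
memory block 2: place 100 MB, 55 MB left
memory block 3: place 97 MB, 159 MB left
memory block 3: place 93 MB, 66 MB left
memory block 4: place 93 MB, 163 MB left
memory block 4: place 92 MB, 71 MB left
4 memory blocks × 256 MB = 1024 MB; used 784 MB; unused 240 MB.

240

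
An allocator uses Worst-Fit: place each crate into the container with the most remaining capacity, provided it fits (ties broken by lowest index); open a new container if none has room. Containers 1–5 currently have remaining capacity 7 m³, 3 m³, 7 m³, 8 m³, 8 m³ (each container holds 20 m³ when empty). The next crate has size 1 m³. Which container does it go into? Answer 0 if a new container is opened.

4

Containers with room: container 1 (7 m³), container 2 (3 m³), container 3 (7 m³), container 4 (8 m³), container 5 (8 m³).
Most room is container 4 with 8 m³ free.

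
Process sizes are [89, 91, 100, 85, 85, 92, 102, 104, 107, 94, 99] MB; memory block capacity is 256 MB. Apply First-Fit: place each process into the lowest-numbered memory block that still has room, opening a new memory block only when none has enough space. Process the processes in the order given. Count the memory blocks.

89 MB → memory block 1 (remaining 167 MB)
91 MB → memory block 1 (remaining 76 MB)
100 MB → memory block 2 (remaining 156 MB)
85 MB → memory block 2 (remaining 71 MB)
85 MB → memory block 3 (remaining 171 MB)
92 MB → memory block 3 (remaining 79 MB)
102 MB → memory block 4 (remaining 154 MB)
104 MB → memory block 4 (remaining 50 MB)
107 MB → memory block 5 (remaining 149 MB)
94 MB → memory block 5 (remaining 55 MB)
99 MB → memory block 6 (remaining 157 MB)
Final memory blocks: [89,91] [100,85] [85,92] [102,104] [107,94] [99].

6 memory blocks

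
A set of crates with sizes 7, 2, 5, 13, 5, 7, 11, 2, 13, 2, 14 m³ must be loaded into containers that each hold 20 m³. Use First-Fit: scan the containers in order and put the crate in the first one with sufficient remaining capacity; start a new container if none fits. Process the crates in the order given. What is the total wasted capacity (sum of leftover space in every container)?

container 1: place 7 m³, 13 m³ left
container 1: place 2 m³, 11 m³ left
container 1: place 5 m³, 6 m³ left
container 2: place 13 m³, 7 m³ left
container 1: place 5 m³, 1 m³ left
container 2: place 7 m³, 0 m³ left
container 3: place 11 m³, 9 m³ left
container 3: place 2 m³, 7 m³ left
container 4: place 13 m³, 7 m³ left
container 3: place 2 m³, 5 m³ left
container 5: place 14 m³, 6 m³ left
5 containers × 20 m³ = 100 m³; used 81 m³; unused 19 m³.

19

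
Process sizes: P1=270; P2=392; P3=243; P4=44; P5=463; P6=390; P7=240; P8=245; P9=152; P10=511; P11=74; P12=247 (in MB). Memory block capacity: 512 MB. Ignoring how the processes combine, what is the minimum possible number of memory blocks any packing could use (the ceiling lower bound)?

7

Total size = 270 + 392 + 243 + 44 + 463 + 390 + 240 + 245 + 152 + 511 + 74 + 247 = 3271 MB.
⌈3271 / 512⌉ = 7.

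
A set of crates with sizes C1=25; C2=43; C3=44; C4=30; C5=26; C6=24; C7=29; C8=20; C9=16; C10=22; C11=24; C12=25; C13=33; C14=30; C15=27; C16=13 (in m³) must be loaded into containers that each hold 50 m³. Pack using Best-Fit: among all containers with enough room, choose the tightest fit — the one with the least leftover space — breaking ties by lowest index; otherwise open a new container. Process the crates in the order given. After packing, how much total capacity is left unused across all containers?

69

C1 (25 m³) → container 1 (remaining 25 m³)
C2 (43 m³) → container 2 (remaining 7 m³)
C3 (44 m³) → container 3 (remaining 6 m³)
C4 (30 m³) → container 4 (remaining 20 m³)
C5 (26 m³) → container 5 (remaining 24 m³)
C6 (24 m³) → container 5 (remaining 0 m³)
C7 (29 m³) → container 6 (remaining 21 m³)
C8 (20 m³) → container 4 (remaining 0 m³)
C9 (16 m³) → container 6 (remaining 5 m³)
C10 (22 m³) → container 1 (remaining 3 m³)
C11 (24 m³) → container 7 (remaining 26 m³)
C12 (25 m³) → container 7 (remaining 1 m³)
C13 (33 m³) → container 8 (remaining 17 m³)
C14 (30 m³) → container 9 (remaining 20 m³)
C15 (27 m³) → container 10 (remaining 23 m³)
C16 (13 m³) → container 8 (remaining 4 m³)
10 containers × 50 m³ = 500 m³; used 431 m³; unused 69 m³.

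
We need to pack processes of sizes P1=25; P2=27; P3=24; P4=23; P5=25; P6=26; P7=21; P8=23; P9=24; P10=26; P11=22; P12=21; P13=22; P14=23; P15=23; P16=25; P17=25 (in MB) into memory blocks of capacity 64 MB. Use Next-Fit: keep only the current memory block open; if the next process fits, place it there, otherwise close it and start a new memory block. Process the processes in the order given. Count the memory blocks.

memory block 1: place P1 (25 MB), 39 MB left
memory block 1: place P2 (27 MB), 12 MB left
memory block 2: place P3 (24 MB), 40 MB left
memory block 2: place P4 (23 MB), 17 MB left
memory block 3: place P5 (25 MB), 39 MB left
memory block 3: place P6 (26 MB), 13 MB left
memory block 4: place P7 (21 MB), 43 MB left
memory block 4: place P8 (23 MB), 20 MB left
memory block 5: place P9 (24 MB), 40 MB left
memory block 5: place P10 (26 MB), 14 MB left
memory block 6: place P11 (22 MB), 42 MB left
memory block 6: place P12 (21 MB), 21 MB left
memory block 7: place P13 (22 MB), 42 MB left
memory block 7: place P14 (23 MB), 19 MB left
memory block 8: place P15 (23 MB), 41 MB left
memory block 8: place P16 (25 MB), 16 MB left
memory block 9: place P17 (25 MB), 39 MB left

9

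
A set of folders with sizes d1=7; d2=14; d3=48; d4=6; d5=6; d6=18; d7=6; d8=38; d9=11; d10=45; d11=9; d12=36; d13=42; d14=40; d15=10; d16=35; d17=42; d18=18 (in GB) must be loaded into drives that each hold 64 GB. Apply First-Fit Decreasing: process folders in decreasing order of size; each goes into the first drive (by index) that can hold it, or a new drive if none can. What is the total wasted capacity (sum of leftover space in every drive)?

Sorted descending: 48, 45, 42, 42, 40, 38, 36, 35, 18, 18, 14, 11, 10, 9, 7, 6, 6, 6.
48 GB → drive 1 (remaining 16 GB)
45 GB → drive 2 (remaining 19 GB)
42 GB → drive 3 (remaining 22 GB)
42 GB → drive 4 (remaining 22 GB)
40 GB → drive 5 (remaining 24 GB)
38 GB → drive 6 (remaining 26 GB)
36 GB → drive 7 (remaining 28 GB)
35 GB → drive 8 (remaining 29 GB)
18 GB → drive 2 (remaining 1 GB)
18 GB → drive 3 (remaining 4 GB)
14 GB → drive 1 (remaining 2 GB)
11 GB → drive 4 (remaining 11 GB)
10 GB → drive 4 (remaining 1 GB)
9 GB → drive 5 (remaining 15 GB)
7 GB → drive 5 (remaining 8 GB)
6 GB → drive 5 (remaining 2 GB)
6 GB → drive 6 (remaining 20 GB)
6 GB → drive 6 (remaining 14 GB)
8 drives × 64 GB = 512 GB; used 431 GB; unused 81 GB.

81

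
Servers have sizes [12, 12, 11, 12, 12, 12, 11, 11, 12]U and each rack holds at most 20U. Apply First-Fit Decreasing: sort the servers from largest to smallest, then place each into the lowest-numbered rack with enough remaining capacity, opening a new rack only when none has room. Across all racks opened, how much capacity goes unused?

75

Sorted descending: 12, 12, 12, 12, 12, 12, 11, 11, 11.
12U → rack 1 (remaining 8U)
12U → rack 2 (remaining 8U)
12U → rack 3 (remaining 8U)
12U → rack 4 (remaining 8U)
12U → rack 5 (remaining 8U)
12U → rack 6 (remaining 8U)
11U → rack 7 (remaining 9U)
11U → rack 8 (remaining 9U)
11U → rack 9 (remaining 9U)
9 racks × 20U = 180U; used 105U; unused 75U.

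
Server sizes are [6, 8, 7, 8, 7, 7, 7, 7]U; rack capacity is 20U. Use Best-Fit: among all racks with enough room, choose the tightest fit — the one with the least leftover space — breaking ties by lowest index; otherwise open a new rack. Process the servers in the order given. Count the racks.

rack 1: place 6U, 14U left
rack 1: place 8U, 6U left
rack 2: place 7U, 13U left
rack 2: place 8U, 5U left
rack 3: place 7U, 13U left
rack 3: place 7U, 6U left
rack 4: place 7U, 13U left
rack 4: place 7U, 6U left
Final racks: [6,8] [7,8] [7,7] [7,7].

4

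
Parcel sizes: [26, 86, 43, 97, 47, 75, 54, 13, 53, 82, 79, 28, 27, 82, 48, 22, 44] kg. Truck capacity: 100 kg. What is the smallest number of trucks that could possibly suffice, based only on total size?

Total size = 26 + 86 + 43 + 97 + 47 + 75 + 54 + 13 + 53 + 82 + 79 + 28 + 27 + 82 + 48 + 22 + 44 = 906 kg.
⌈906 / 100⌉ = 10.

10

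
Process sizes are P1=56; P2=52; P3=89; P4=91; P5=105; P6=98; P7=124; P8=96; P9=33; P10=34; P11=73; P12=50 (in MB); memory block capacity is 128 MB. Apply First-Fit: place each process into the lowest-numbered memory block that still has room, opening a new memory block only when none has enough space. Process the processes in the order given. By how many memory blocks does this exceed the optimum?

First-Fit: [56,52] [89,33] [91,34] [105] [98] [124] [96] [73,50] → 8 memory blocks.
Total size 901 MB; any packing needs at least ⌈901/128⌉ = 8 memory blocks.
So 8 is already optimal.

0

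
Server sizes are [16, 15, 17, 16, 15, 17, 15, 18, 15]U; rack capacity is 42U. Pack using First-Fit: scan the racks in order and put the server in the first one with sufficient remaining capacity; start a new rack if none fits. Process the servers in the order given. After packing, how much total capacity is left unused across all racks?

Put 16U in rack 1; 26U remain.
Put 15U in rack 1; 11U remain.
Put 17U in rack 2; 25U remain.
Put 16U in rack 2; 9U remain.
Put 15U in rack 3; 27U remain.
Put 17U in rack 3; 10U remain.
Put 15U in rack 4; 27U remain.
Put 18U in rack 4; 9U remain.
Put 15U in rack 5; 27U remain.
5 racks × 42U = 210U; used 144U; unused 66U.

66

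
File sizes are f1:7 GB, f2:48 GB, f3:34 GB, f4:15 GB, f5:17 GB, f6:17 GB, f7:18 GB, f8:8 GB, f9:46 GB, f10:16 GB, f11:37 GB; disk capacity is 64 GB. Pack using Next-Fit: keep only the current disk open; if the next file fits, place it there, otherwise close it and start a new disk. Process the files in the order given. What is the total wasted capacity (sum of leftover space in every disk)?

f1 (7 GB) → disk 1 (remaining 57 GB)
f2 (48 GB) → disk 1 (remaining 9 GB)
f3 (34 GB) → disk 2 (remaining 30 GB)
f4 (15 GB) → disk 2 (remaining 15 GB)
f5 (17 GB) → disk 3 (remaining 47 GB)
f6 (17 GB) → disk 3 (remaining 30 GB)
f7 (18 GB) → disk 3 (remaining 12 GB)
f8 (8 GB) → disk 3 (remaining 4 GB)
f9 (46 GB) → disk 4 (remaining 18 GB)
f10 (16 GB) → disk 4 (remaining 2 GB)
f11 (37 GB) → disk 5 (remaining 27 GB)
5 disks × 64 GB = 320 GB; used 263 GB; unused 57 GB.

57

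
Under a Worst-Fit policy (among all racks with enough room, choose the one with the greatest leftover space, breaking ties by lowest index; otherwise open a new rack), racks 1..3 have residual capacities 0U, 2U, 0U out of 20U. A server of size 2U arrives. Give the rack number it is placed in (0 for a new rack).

2

Racks with room: rack 2 (2U).
Most room is rack 2 with 2U free.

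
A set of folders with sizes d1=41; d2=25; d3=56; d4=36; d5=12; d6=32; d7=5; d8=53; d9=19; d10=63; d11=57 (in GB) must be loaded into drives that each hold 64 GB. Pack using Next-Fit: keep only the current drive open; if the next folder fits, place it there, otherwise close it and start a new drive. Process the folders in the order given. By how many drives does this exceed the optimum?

2

Next-Fit: [41] [25] [56] [36,12] [32,5] [53] [19] [63] [57] → 9 drives.
Total size 399 GB; any packing needs at least ⌈399/64⌉ = 7 drives.
An optimal packing achieves that bound: [63] [57,5] [56] [53] [41,19] [36,25] [32,12] → 7 drives.
Excess: 9 − 7 = 2.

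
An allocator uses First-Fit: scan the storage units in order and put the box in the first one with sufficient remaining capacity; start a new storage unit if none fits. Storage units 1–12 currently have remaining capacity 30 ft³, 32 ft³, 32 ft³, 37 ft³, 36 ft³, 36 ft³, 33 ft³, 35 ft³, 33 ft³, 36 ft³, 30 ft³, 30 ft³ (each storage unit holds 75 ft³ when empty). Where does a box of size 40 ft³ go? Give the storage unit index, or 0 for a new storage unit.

No storage unit has ≥ 40 ft³ free, so a new storage unit is opened.

0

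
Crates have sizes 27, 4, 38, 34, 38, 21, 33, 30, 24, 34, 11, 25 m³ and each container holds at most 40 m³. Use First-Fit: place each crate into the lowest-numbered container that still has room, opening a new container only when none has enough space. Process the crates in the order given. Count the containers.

10 containers

container 1: place 27 m³, 13 m³ left
container 1: place 4 m³, 9 m³ left
container 2: place 38 m³, 2 m³ left
container 3: place 34 m³, 6 m³ left
container 4: place 38 m³, 2 m³ left
container 5: place 21 m³, 19 m³ left
container 6: place 33 m³, 7 m³ left
container 7: place 30 m³, 10 m³ left
container 8: place 24 m³, 16 m³ left
container 9: place 34 m³, 6 m³ left
container 5: place 11 m³, 8 m³ left
container 10: place 25 m³, 15 m³ left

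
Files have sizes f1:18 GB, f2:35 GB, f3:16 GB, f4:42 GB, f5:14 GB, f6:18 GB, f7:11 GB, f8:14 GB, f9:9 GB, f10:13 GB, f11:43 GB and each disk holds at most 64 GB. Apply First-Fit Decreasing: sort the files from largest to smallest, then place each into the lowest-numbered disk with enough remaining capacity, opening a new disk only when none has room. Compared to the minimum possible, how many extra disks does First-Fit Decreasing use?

0

First-Fit Decreasing: [43,18] [42,18] [35,16,13] [14,14,11,9] → 4 disks.
Total size 233 GB; any packing needs at least ⌈233/64⌉ = 4 disks.
So 4 is already optimal.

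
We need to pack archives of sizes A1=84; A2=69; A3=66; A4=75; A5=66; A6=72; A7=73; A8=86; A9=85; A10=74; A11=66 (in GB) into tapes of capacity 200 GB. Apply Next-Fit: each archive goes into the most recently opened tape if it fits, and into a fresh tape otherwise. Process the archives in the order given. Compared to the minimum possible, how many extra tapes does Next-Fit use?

Next-Fit: [84,69] [66,75] [66,72] [73,86] [85,74] [66] → 6 tapes.
Total size 816 GB; any packing needs at least ⌈816/200⌉ = 5 tapes.
An optimal packing achieves that bound: [86,85] [84,75] [74,73] [72,69] [66,66,66] → 5 tapes.
Excess: 6 − 5 = 1.

1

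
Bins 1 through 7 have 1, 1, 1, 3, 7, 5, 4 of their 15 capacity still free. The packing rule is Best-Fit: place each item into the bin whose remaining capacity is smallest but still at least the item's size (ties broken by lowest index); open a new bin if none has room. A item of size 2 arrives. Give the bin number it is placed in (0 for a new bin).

Bins with room: bin 4 (3), bin 5 (7), bin 6 (5), bin 7 (4).
Tightest fit is bin 4 with 3 free.

4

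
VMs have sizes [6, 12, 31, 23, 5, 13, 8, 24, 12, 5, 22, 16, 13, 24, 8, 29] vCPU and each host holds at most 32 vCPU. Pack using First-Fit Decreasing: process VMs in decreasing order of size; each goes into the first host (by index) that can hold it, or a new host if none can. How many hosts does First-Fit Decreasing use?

9

Sorted descending: 31, 29, 24, 24, 23, 22, 16, 13, 13, 12, 12, 8, 8, 6, 5, 5.
host 1: place 31 vCPU, 1 vCPU left
host 2: place 29 vCPU, 3 vCPU left
host 3: place 24 vCPU, 8 vCPU left
host 4: place 24 vCPU, 8 vCPU left
host 5: place 23 vCPU, 9 vCPU left
host 6: place 22 vCPU, 10 vCPU left
host 7: place 16 vCPU, 16 vCPU left
host 7: place 13 vCPU, 3 vCPU left
host 8: place 13 vCPU, 19 vCPU left
host 8: place 12 vCPU, 7 vCPU left
host 9: place 12 vCPU, 20 vCPU left
host 3: place 8 vCPU, 0 vCPU left
host 4: place 8 vCPU, 0 vCPU left
host 5: place 6 vCPU, 3 vCPU left
host 6: place 5 vCPU, 5 vCPU left
host 6: place 5 vCPU, 0 vCPU left
Final hosts: [31] [29] [24,8] [24,8] [23,6] [22,5,5] [16,13] [13,12] [12].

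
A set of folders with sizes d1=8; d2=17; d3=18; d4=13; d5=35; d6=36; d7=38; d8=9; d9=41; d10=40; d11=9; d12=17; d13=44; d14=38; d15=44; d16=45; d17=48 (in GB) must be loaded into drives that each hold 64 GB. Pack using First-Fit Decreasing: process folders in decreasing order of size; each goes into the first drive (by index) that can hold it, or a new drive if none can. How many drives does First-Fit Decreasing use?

Sorted descending: 48, 45, 44, 44, 41, 40, 38, 38, 36, 35, 18, 17, 17, 13, 9, 9, 8.
drive 1: place 48 GB, 16 GB left
drive 2: place 45 GB, 19 GB left
drive 3: place 44 GB, 20 GB left
drive 4: place 44 GB, 20 GB left
drive 5: place 41 GB, 23 GB left
drive 6: place 40 GB, 24 GB left
drive 7: place 38 GB, 26 GB left
drive 8: place 38 GB, 26 GB left
drive 9: place 36 GB, 28 GB left
drive 10: place 35 GB, 29 GB left
drive 2: place 18 GB, 1 GB left
drive 3: place 17 GB, 3 GB left
drive 4: place 17 GB, 3 GB left
drive 1: place 13 GB, 3 GB left
drive 5: place 9 GB, 14 GB left
drive 5: place 9 GB, 5 GB left
drive 6: place 8 GB, 16 GB left
Final drives: [48,13] [45,18] [44,17] [44,17] [41,9,9] [40,8] [38] [38] [36] [35].

10 drives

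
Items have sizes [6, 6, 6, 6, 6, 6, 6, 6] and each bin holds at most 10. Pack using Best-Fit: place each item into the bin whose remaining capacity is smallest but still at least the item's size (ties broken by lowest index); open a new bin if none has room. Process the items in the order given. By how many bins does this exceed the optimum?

Best-Fit: [6] [6] [6] [6] [6] [6] [6] [6] → 8 bins.
8 items exceed 5 (half the capacity), and no two of those can share a bin, so at least 8 bins are needed.
So 8 is already optimal.

0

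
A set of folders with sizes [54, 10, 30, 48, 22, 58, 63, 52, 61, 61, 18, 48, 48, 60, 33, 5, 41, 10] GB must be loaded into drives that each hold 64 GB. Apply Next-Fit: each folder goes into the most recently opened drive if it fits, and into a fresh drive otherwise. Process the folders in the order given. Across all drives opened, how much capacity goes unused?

238

Put 54 GB in drive 1; 10 GB remain.
Put 10 GB in drive 1; 0 GB remain.
Put 30 GB in drive 2; 34 GB remain.
Put 48 GB in drive 3; 16 GB remain.
Put 22 GB in drive 4; 42 GB remain.
Put 58 GB in drive 5; 6 GB remain.
Put 63 GB in drive 6; 1 GB remain.
Put 52 GB in drive 7; 12 GB remain.
Put 61 GB in drive 8; 3 GB remain.
Put 61 GB in drive 9; 3 GB remain.
Put 18 GB in drive 10; 46 GB remain.
Put 48 GB in drive 11; 16 GB remain.
Put 48 GB in drive 12; 16 GB remain.
Put 60 GB in drive 13; 4 GB remain.
Put 33 GB in drive 14; 31 GB remain.
Put 5 GB in drive 14; 26 GB remain.
Put 41 GB in drive 15; 23 GB remain.
Put 10 GB in drive 15; 13 GB remain.
15 drives × 64 GB = 960 GB; used 722 GB; unused 238 GB.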